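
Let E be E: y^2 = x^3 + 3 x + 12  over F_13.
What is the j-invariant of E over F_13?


Delta = -16(4 a^3 + 27 b^2) mod 13 = 11
-1728 * (4 a)^3 = -1728 * (4*3)^3 mod 13 = 12
j = 12 * 11^(-1) mod 13 = 7

j = 7 (mod 13)


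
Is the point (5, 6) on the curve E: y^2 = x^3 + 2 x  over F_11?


Check whether y^2 = x^3 + 2 x + 0 (mod 11) for (x, y) = (5, 6).
LHS: y^2 = 6^2 mod 11 = 3
RHS: x^3 + 2 x + 0 = 5^3 + 2*5 + 0 mod 11 = 3
LHS = RHS

Yes, on the curve


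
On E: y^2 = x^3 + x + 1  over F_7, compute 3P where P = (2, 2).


k = 3 = 11_2 (binary, LSB first: 11)
Double-and-add from P = (2, 2):
  bit 0 = 1: acc = O + (2, 2) = (2, 2)
  bit 1 = 1: acc = (2, 2) + (0, 1) = (0, 6)

3P = (0, 6)


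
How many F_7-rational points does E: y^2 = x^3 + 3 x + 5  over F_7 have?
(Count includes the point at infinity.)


For each x in F_7, count y with y^2 = x^3 + 3 x + 5 mod 7:
  x = 1: RHS = 2, y in [3, 4]  -> 2 point(s)
  x = 4: RHS = 4, y in [2, 5]  -> 2 point(s)
  x = 6: RHS = 1, y in [1, 6]  -> 2 point(s)
Affine points: 6. Add the point at infinity: total = 7.

#E(F_7) = 7


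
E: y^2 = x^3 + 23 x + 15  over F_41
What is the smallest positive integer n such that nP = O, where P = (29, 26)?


Compute successive multiples of P until we hit O:
  1P = (29, 26)
  2P = (16, 16)
  3P = (16, 25)
  4P = (29, 15)
  5P = O

ord(P) = 5


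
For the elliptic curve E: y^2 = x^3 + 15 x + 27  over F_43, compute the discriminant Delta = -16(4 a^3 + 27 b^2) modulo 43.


4 a^3 + 27 b^2 = 4*15^3 + 27*27^2 = 13500 + 19683 = 33183
Delta = -16 * (33183) = -530928
Delta mod 43 = 36

Delta = 36 (mod 43)


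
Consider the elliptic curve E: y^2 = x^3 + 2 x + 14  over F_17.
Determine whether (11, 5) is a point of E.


Check whether y^2 = x^3 + 2 x + 14 (mod 17) for (x, y) = (11, 5).
LHS: y^2 = 5^2 mod 17 = 8
RHS: x^3 + 2 x + 14 = 11^3 + 2*11 + 14 mod 17 = 7
LHS != RHS

No, not on the curve


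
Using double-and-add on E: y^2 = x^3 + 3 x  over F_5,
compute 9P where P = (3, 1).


k = 9 = 1001_2 (binary, LSB first: 1001)
Double-and-add from P = (3, 1):
  bit 0 = 1: acc = O + (3, 1) = (3, 1)
  bit 1 = 0: acc unchanged = (3, 1)
  bit 2 = 0: acc unchanged = (3, 1)
  bit 3 = 1: acc = (3, 1) + (4, 1) = (3, 4)

9P = (3, 4)


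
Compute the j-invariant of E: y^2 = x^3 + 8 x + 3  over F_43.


Delta = -16(4 a^3 + 27 b^2) mod 43 = 23
-1728 * (4 a)^3 = -1728 * (4*8)^3 mod 43 = 27
j = 27 * 23^(-1) mod 43 = 18

j = 18 (mod 43)


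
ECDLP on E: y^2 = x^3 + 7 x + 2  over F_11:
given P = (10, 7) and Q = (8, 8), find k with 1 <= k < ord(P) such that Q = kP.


Enumerate multiples of P until we hit Q = (8, 8):
  1P = (10, 7)
  2P = (7, 3)
  3P = (8, 3)
  4P = (8, 8)
Match found at i = 4.

k = 4


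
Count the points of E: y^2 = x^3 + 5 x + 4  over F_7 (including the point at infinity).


For each x in F_7, count y with y^2 = x^3 + 5 x + 4 mod 7:
  x = 0: RHS = 4, y in [2, 5]  -> 2 point(s)
  x = 2: RHS = 1, y in [1, 6]  -> 2 point(s)
  x = 3: RHS = 4, y in [2, 5]  -> 2 point(s)
  x = 4: RHS = 4, y in [2, 5]  -> 2 point(s)
  x = 5: RHS = 0, y in [0]  -> 1 point(s)
Affine points: 9. Add the point at infinity: total = 10.

#E(F_7) = 10


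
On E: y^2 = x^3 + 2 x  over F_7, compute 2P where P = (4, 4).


Doubling: s = (3 x1^2 + a) / (2 y1)
s = (3*4^2 + 2) / (2*4) mod 7 = 1
x3 = s^2 - 2 x1 mod 7 = 1^2 - 2*4 = 0
y3 = s (x1 - x3) - y1 mod 7 = 1 * (4 - 0) - 4 = 0

2P = (0, 0)


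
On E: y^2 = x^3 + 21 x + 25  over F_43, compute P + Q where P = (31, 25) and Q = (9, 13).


P != Q, so use the chord formula.
s = (y2 - y1) / (x2 - x1) = (31) / (21) mod 43 = 24
x3 = s^2 - x1 - x2 mod 43 = 24^2 - 31 - 9 = 20
y3 = s (x1 - x3) - y1 mod 43 = 24 * (31 - 20) - 25 = 24

P + Q = (20, 24)


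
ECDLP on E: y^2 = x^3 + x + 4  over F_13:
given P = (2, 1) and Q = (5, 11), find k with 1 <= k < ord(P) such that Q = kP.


Enumerate multiples of P until we hit Q = (5, 11):
  1P = (2, 1)
  2P = (9, 12)
  3P = (5, 11)
Match found at i = 3.

k = 3


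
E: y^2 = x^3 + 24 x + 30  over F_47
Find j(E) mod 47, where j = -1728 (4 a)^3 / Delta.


Delta = -16(4 a^3 + 27 b^2) mod 47 = 23
-1728 * (4 a)^3 = -1728 * (4*24)^3 mod 47 = 41
j = 41 * 23^(-1) mod 47 = 12

j = 12 (mod 47)


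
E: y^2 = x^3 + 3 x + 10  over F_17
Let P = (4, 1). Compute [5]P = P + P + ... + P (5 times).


k = 5 = 101_2 (binary, LSB first: 101)
Double-and-add from P = (4, 1):
  bit 0 = 1: acc = O + (4, 1) = (4, 1)
  bit 1 = 0: acc unchanged = (4, 1)
  bit 2 = 1: acc = (4, 1) + (15, 8) = (14, 5)

5P = (14, 5)


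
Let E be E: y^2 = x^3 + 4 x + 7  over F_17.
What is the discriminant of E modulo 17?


4 a^3 + 27 b^2 = 4*4^3 + 27*7^2 = 256 + 1323 = 1579
Delta = -16 * (1579) = -25264
Delta mod 17 = 15

Delta = 15 (mod 17)


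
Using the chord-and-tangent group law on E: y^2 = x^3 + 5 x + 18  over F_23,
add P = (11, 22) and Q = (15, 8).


P != Q, so use the chord formula.
s = (y2 - y1) / (x2 - x1) = (9) / (4) mod 23 = 8
x3 = s^2 - x1 - x2 mod 23 = 8^2 - 11 - 15 = 15
y3 = s (x1 - x3) - y1 mod 23 = 8 * (11 - 15) - 22 = 15

P + Q = (15, 15)


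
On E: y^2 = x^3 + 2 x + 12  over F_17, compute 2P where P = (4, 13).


Doubling: s = (3 x1^2 + a) / (2 y1)
s = (3*4^2 + 2) / (2*13) mod 17 = 15
x3 = s^2 - 2 x1 mod 17 = 15^2 - 2*4 = 13
y3 = s (x1 - x3) - y1 mod 17 = 15 * (4 - 13) - 13 = 5

2P = (13, 5)


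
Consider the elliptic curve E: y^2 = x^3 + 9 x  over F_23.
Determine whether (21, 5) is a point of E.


Check whether y^2 = x^3 + 9 x + 0 (mod 23) for (x, y) = (21, 5).
LHS: y^2 = 5^2 mod 23 = 2
RHS: x^3 + 9 x + 0 = 21^3 + 9*21 + 0 mod 23 = 20
LHS != RHS

No, not on the curve


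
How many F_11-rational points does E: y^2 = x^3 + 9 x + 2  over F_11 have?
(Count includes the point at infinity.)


For each x in F_11, count y with y^2 = x^3 + 9 x + 2 mod 11:
  x = 1: RHS = 1, y in [1, 10]  -> 2 point(s)
  x = 3: RHS = 1, y in [1, 10]  -> 2 point(s)
  x = 4: RHS = 3, y in [5, 6]  -> 2 point(s)
  x = 7: RHS = 1, y in [1, 10]  -> 2 point(s)
  x = 8: RHS = 3, y in [5, 6]  -> 2 point(s)
  x = 9: RHS = 9, y in [3, 8]  -> 2 point(s)
  x = 10: RHS = 3, y in [5, 6]  -> 2 point(s)
Affine points: 14. Add the point at infinity: total = 15.

#E(F_11) = 15


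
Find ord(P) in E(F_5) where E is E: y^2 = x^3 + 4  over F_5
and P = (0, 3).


Compute successive multiples of P until we hit O:
  1P = (0, 3)
  2P = (0, 2)
  3P = O

ord(P) = 3


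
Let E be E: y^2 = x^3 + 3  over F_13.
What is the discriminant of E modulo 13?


4 a^3 + 27 b^2 = 4*0^3 + 27*3^2 = 0 + 243 = 243
Delta = -16 * (243) = -3888
Delta mod 13 = 12

Delta = 12 (mod 13)


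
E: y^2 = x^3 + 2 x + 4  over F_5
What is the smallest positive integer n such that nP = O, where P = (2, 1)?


Compute successive multiples of P until we hit O:
  1P = (2, 1)
  2P = (0, 3)
  3P = (4, 1)
  4P = (4, 4)
  5P = (0, 2)
  6P = (2, 4)
  7P = O

ord(P) = 7


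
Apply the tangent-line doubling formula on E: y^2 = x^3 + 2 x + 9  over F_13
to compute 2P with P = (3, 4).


Doubling: s = (3 x1^2 + a) / (2 y1)
s = (3*3^2 + 2) / (2*4) mod 13 = 2
x3 = s^2 - 2 x1 mod 13 = 2^2 - 2*3 = 11
y3 = s (x1 - x3) - y1 mod 13 = 2 * (3 - 11) - 4 = 6

2P = (11, 6)


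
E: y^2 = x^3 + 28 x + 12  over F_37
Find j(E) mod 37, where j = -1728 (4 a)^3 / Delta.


Delta = -16(4 a^3 + 27 b^2) mod 37 = 25
-1728 * (4 a)^3 = -1728 * (4*28)^3 mod 37 = 11
j = 11 * 25^(-1) mod 37 = 33

j = 33 (mod 37)


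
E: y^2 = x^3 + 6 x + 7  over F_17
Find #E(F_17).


For each x in F_17, count y with y^2 = x^3 + 6 x + 7 mod 17:
  x = 3: RHS = 1, y in [1, 16]  -> 2 point(s)
  x = 5: RHS = 9, y in [3, 14]  -> 2 point(s)
  x = 6: RHS = 4, y in [2, 15]  -> 2 point(s)
  x = 7: RHS = 1, y in [1, 16]  -> 2 point(s)
  x = 9: RHS = 8, y in [5, 12]  -> 2 point(s)
  x = 10: RHS = 13, y in [8, 9]  -> 2 point(s)
  x = 13: RHS = 4, y in [2, 15]  -> 2 point(s)
  x = 14: RHS = 13, y in [8, 9]  -> 2 point(s)
  x = 15: RHS = 4, y in [2, 15]  -> 2 point(s)
  x = 16: RHS = 0, y in [0]  -> 1 point(s)
Affine points: 19. Add the point at infinity: total = 20.

#E(F_17) = 20


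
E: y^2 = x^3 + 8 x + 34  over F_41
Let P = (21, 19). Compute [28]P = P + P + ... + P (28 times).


k = 28 = 11100_2 (binary, LSB first: 00111)
Double-and-add from P = (21, 19):
  bit 0 = 0: acc unchanged = O
  bit 1 = 0: acc unchanged = O
  bit 2 = 1: acc = O + (13, 11) = (13, 11)
  bit 3 = 1: acc = (13, 11) + (36, 19) = (17, 9)
  bit 4 = 1: acc = (17, 9) + (1, 24) = (25, 19)

28P = (25, 19)


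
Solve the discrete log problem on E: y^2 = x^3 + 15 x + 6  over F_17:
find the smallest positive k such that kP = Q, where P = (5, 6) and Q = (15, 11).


Enumerate multiples of P until we hit Q = (15, 11):
  1P = (5, 6)
  2P = (8, 14)
  3P = (13, 1)
  4P = (14, 6)
  5P = (15, 11)
Match found at i = 5.

k = 5


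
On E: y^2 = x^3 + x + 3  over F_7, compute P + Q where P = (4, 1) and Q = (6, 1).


P != Q, so use the chord formula.
s = (y2 - y1) / (x2 - x1) = (0) / (2) mod 7 = 0
x3 = s^2 - x1 - x2 mod 7 = 0^2 - 4 - 6 = 4
y3 = s (x1 - x3) - y1 mod 7 = 0 * (4 - 4) - 1 = 6

P + Q = (4, 6)


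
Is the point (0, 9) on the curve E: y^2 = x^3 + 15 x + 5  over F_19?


Check whether y^2 = x^3 + 15 x + 5 (mod 19) for (x, y) = (0, 9).
LHS: y^2 = 9^2 mod 19 = 5
RHS: x^3 + 15 x + 5 = 0^3 + 15*0 + 5 mod 19 = 5
LHS = RHS

Yes, on the curve


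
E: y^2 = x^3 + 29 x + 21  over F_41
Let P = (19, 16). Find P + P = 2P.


Doubling: s = (3 x1^2 + a) / (2 y1)
s = (3*19^2 + 29) / (2*16) mod 41 = 4
x3 = s^2 - 2 x1 mod 41 = 4^2 - 2*19 = 19
y3 = s (x1 - x3) - y1 mod 41 = 4 * (19 - 19) - 16 = 25

2P = (19, 25)


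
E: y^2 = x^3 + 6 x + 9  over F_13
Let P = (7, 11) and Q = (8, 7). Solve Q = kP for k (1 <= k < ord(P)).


Enumerate multiples of P until we hit Q = (8, 7):
  1P = (7, 11)
  2P = (2, 9)
  3P = (0, 10)
  4P = (10, 9)
  5P = (8, 7)
Match found at i = 5.

k = 5


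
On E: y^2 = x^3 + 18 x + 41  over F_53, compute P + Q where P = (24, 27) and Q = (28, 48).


P != Q, so use the chord formula.
s = (y2 - y1) / (x2 - x1) = (21) / (4) mod 53 = 45
x3 = s^2 - x1 - x2 mod 53 = 45^2 - 24 - 28 = 12
y3 = s (x1 - x3) - y1 mod 53 = 45 * (24 - 12) - 27 = 36

P + Q = (12, 36)


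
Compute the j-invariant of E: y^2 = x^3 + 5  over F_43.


Delta = -16(4 a^3 + 27 b^2) mod 43 = 36
-1728 * (4 a)^3 = -1728 * (4*0)^3 mod 43 = 0
j = 0 * 36^(-1) mod 43 = 0

j = 0 (mod 43)


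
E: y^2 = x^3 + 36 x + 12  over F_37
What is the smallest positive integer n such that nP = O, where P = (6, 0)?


Compute successive multiples of P until we hit O:
  1P = (6, 0)
  2P = O

ord(P) = 2


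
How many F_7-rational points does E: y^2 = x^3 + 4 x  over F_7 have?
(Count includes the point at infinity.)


For each x in F_7, count y with y^2 = x^3 + 4 x + 0 mod 7:
  x = 0: RHS = 0, y in [0]  -> 1 point(s)
  x = 2: RHS = 2, y in [3, 4]  -> 2 point(s)
  x = 3: RHS = 4, y in [2, 5]  -> 2 point(s)
  x = 6: RHS = 2, y in [3, 4]  -> 2 point(s)
Affine points: 7. Add the point at infinity: total = 8.

#E(F_7) = 8


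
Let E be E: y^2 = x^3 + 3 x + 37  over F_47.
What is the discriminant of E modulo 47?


4 a^3 + 27 b^2 = 4*3^3 + 27*37^2 = 108 + 36963 = 37071
Delta = -16 * (37071) = -593136
Delta mod 47 = 4

Delta = 4 (mod 47)


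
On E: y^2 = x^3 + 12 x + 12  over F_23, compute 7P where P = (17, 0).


k = 7 = 111_2 (binary, LSB first: 111)
Double-and-add from P = (17, 0):
  bit 0 = 1: acc = O + (17, 0) = (17, 0)
  bit 1 = 1: acc = (17, 0) + O = (17, 0)
  bit 2 = 1: acc = (17, 0) + O = (17, 0)

7P = (17, 0)


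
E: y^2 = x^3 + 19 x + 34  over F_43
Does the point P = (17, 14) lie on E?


Check whether y^2 = x^3 + 19 x + 34 (mod 43) for (x, y) = (17, 14).
LHS: y^2 = 14^2 mod 43 = 24
RHS: x^3 + 19 x + 34 = 17^3 + 19*17 + 34 mod 43 = 24
LHS = RHS

Yes, on the curve


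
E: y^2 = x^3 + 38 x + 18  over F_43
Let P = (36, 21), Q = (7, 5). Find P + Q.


P != Q, so use the chord formula.
s = (y2 - y1) / (x2 - x1) = (27) / (14) mod 43 = 5
x3 = s^2 - x1 - x2 mod 43 = 5^2 - 36 - 7 = 25
y3 = s (x1 - x3) - y1 mod 43 = 5 * (36 - 25) - 21 = 34

P + Q = (25, 34)


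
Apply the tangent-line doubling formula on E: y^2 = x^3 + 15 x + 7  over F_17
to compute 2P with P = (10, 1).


Doubling: s = (3 x1^2 + a) / (2 y1)
s = (3*10^2 + 15) / (2*1) mod 17 = 13
x3 = s^2 - 2 x1 mod 17 = 13^2 - 2*10 = 13
y3 = s (x1 - x3) - y1 mod 17 = 13 * (10 - 13) - 1 = 11

2P = (13, 11)


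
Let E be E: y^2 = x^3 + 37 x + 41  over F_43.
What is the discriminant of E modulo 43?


4 a^3 + 27 b^2 = 4*37^3 + 27*41^2 = 202612 + 45387 = 247999
Delta = -16 * (247999) = -3967984
Delta mod 43 = 13

Delta = 13 (mod 43)


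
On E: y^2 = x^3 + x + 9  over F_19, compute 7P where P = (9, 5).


k = 7 = 111_2 (binary, LSB first: 111)
Double-and-add from P = (9, 5):
  bit 0 = 1: acc = O + (9, 5) = (9, 5)
  bit 1 = 1: acc = (9, 5) + (18, 11) = (3, 18)
  bit 2 = 1: acc = (3, 18) + (8, 15) = (0, 3)

7P = (0, 3)


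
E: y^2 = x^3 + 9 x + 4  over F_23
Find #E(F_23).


For each x in F_23, count y with y^2 = x^3 + 9 x + 4 mod 23:
  x = 0: RHS = 4, y in [2, 21]  -> 2 point(s)
  x = 3: RHS = 12, y in [9, 14]  -> 2 point(s)
  x = 4: RHS = 12, y in [9, 14]  -> 2 point(s)
  x = 5: RHS = 13, y in [6, 17]  -> 2 point(s)
  x = 8: RHS = 13, y in [6, 17]  -> 2 point(s)
  x = 9: RHS = 9, y in [3, 20]  -> 2 point(s)
  x = 10: RHS = 13, y in [6, 17]  -> 2 point(s)
  x = 11: RHS = 8, y in [10, 13]  -> 2 point(s)
  x = 12: RHS = 0, y in [0]  -> 1 point(s)
  x = 13: RHS = 18, y in [8, 15]  -> 2 point(s)
  x = 15: RHS = 18, y in [8, 15]  -> 2 point(s)
  x = 16: RHS = 12, y in [9, 14]  -> 2 point(s)
  x = 18: RHS = 18, y in [8, 15]  -> 2 point(s)
  x = 21: RHS = 1, y in [1, 22]  -> 2 point(s)
Affine points: 27. Add the point at infinity: total = 28.

#E(F_23) = 28


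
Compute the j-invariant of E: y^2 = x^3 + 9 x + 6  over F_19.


Delta = -16(4 a^3 + 27 b^2) mod 19 = 17
-1728 * (4 a)^3 = -1728 * (4*9)^3 mod 19 = 11
j = 11 * 17^(-1) mod 19 = 4

j = 4 (mod 19)


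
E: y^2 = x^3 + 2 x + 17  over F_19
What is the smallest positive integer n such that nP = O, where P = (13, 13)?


Compute successive multiples of P until we hit O:
  1P = (13, 13)
  2P = (10, 7)
  3P = (0, 13)
  4P = (6, 6)
  5P = (1, 18)
  6P = (9, 17)
  7P = (17, 10)
  8P = (5, 0)
  ... (continuing to 16P)
  16P = O

ord(P) = 16


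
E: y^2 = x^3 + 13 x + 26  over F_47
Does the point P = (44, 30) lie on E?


Check whether y^2 = x^3 + 13 x + 26 (mod 47) for (x, y) = (44, 30).
LHS: y^2 = 30^2 mod 47 = 7
RHS: x^3 + 13 x + 26 = 44^3 + 13*44 + 26 mod 47 = 7
LHS = RHS

Yes, on the curve


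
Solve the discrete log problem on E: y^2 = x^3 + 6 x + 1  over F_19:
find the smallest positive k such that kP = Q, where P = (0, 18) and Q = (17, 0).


Enumerate multiples of P until we hit Q = (17, 0):
  1P = (0, 18)
  2P = (9, 9)
  3P = (11, 12)
  4P = (5, 2)
  5P = (6, 5)
  6P = (14, 6)
  7P = (10, 15)
  8P = (7, 5)
  9P = (17, 0)
Match found at i = 9.

k = 9


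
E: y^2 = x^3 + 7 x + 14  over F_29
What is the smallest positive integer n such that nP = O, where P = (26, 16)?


Compute successive multiples of P until we hit O:
  1P = (26, 16)
  2P = (12, 17)
  3P = (24, 17)
  4P = (1, 15)
  5P = (22, 12)
  6P = (11, 28)
  7P = (17, 0)
  8P = (11, 1)
  ... (continuing to 14P)
  14P = O

ord(P) = 14


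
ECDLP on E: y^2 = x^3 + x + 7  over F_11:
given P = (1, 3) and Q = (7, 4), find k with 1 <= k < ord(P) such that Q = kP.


Enumerate multiples of P until we hit Q = (7, 4):
  1P = (1, 3)
  2P = (7, 4)
Match found at i = 2.

k = 2


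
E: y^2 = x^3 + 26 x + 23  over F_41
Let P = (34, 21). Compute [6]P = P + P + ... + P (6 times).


k = 6 = 110_2 (binary, LSB first: 011)
Double-and-add from P = (34, 21):
  bit 0 = 0: acc unchanged = O
  bit 1 = 1: acc = O + (13, 4) = (13, 4)
  bit 2 = 1: acc = (13, 4) + (15, 37) = (29, 19)

6P = (29, 19)


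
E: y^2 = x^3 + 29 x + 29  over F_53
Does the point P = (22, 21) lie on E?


Check whether y^2 = x^3 + 29 x + 29 (mod 53) for (x, y) = (22, 21).
LHS: y^2 = 21^2 mod 53 = 17
RHS: x^3 + 29 x + 29 = 22^3 + 29*22 + 29 mod 53 = 26
LHS != RHS

No, not on the curve


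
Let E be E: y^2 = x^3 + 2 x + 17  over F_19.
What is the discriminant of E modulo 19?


4 a^3 + 27 b^2 = 4*2^3 + 27*17^2 = 32 + 7803 = 7835
Delta = -16 * (7835) = -125360
Delta mod 19 = 2

Delta = 2 (mod 19)


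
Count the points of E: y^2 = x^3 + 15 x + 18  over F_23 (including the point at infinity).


For each x in F_23, count y with y^2 = x^3 + 15 x + 18 mod 23:
  x = 0: RHS = 18, y in [8, 15]  -> 2 point(s)
  x = 4: RHS = 4, y in [2, 21]  -> 2 point(s)
  x = 6: RHS = 2, y in [5, 18]  -> 2 point(s)
  x = 7: RHS = 6, y in [11, 12]  -> 2 point(s)
  x = 8: RHS = 6, y in [11, 12]  -> 2 point(s)
  x = 9: RHS = 8, y in [10, 13]  -> 2 point(s)
  x = 10: RHS = 18, y in [8, 15]  -> 2 point(s)
  x = 13: RHS = 18, y in [8, 15]  -> 2 point(s)
  x = 18: RHS = 2, y in [5, 18]  -> 2 point(s)
  x = 19: RHS = 9, y in [3, 20]  -> 2 point(s)
  x = 21: RHS = 3, y in [7, 16]  -> 2 point(s)
  x = 22: RHS = 2, y in [5, 18]  -> 2 point(s)
Affine points: 24. Add the point at infinity: total = 25.

#E(F_23) = 25


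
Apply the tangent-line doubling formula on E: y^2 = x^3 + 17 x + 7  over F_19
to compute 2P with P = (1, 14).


Doubling: s = (3 x1^2 + a) / (2 y1)
s = (3*1^2 + 17) / (2*14) mod 19 = 17
x3 = s^2 - 2 x1 mod 19 = 17^2 - 2*1 = 2
y3 = s (x1 - x3) - y1 mod 19 = 17 * (1 - 2) - 14 = 7

2P = (2, 7)


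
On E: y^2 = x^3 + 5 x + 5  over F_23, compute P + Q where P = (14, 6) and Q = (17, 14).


P != Q, so use the chord formula.
s = (y2 - y1) / (x2 - x1) = (8) / (3) mod 23 = 18
x3 = s^2 - x1 - x2 mod 23 = 18^2 - 14 - 17 = 17
y3 = s (x1 - x3) - y1 mod 23 = 18 * (14 - 17) - 6 = 9

P + Q = (17, 9)


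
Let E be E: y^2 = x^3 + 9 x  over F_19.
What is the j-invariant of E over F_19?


Delta = -16(4 a^3 + 27 b^2) mod 19 = 8
-1728 * (4 a)^3 = -1728 * (4*9)^3 mod 19 = 11
j = 11 * 8^(-1) mod 19 = 18

j = 18 (mod 19)


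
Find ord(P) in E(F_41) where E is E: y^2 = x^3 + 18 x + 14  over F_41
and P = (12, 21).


Compute successive multiples of P until we hit O:
  1P = (12, 21)
  2P = (18, 26)
  3P = (6, 25)
  4P = (28, 17)
  5P = (19, 32)
  6P = (20, 25)
  7P = (40, 6)
  8P = (34, 23)
  ... (continuing to 45P)
  45P = O

ord(P) = 45


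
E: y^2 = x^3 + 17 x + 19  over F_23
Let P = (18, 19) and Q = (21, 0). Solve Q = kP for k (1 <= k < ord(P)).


Enumerate multiples of P until we hit Q = (21, 0):
  1P = (18, 19)
  2P = (10, 4)
  3P = (19, 5)
  4P = (21, 0)
Match found at i = 4.

k = 4


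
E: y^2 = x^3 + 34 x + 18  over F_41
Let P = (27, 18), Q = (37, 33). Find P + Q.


P != Q, so use the chord formula.
s = (y2 - y1) / (x2 - x1) = (15) / (10) mod 41 = 22
x3 = s^2 - x1 - x2 mod 41 = 22^2 - 27 - 37 = 10
y3 = s (x1 - x3) - y1 mod 41 = 22 * (27 - 10) - 18 = 28

P + Q = (10, 28)


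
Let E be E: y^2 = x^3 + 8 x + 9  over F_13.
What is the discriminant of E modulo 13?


4 a^3 + 27 b^2 = 4*8^3 + 27*9^2 = 2048 + 2187 = 4235
Delta = -16 * (4235) = -67760
Delta mod 13 = 9

Delta = 9 (mod 13)


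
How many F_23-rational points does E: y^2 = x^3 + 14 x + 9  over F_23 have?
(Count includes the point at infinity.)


For each x in F_23, count y with y^2 = x^3 + 14 x + 9 mod 23:
  x = 0: RHS = 9, y in [3, 20]  -> 2 point(s)
  x = 1: RHS = 1, y in [1, 22]  -> 2 point(s)
  x = 3: RHS = 9, y in [3, 20]  -> 2 point(s)
  x = 7: RHS = 13, y in [6, 17]  -> 2 point(s)
  x = 8: RHS = 12, y in [9, 14]  -> 2 point(s)
  x = 9: RHS = 13, y in [6, 17]  -> 2 point(s)
  x = 15: RHS = 6, y in [11, 12]  -> 2 point(s)
  x = 17: RHS = 8, y in [10, 13]  -> 2 point(s)
  x = 19: RHS = 4, y in [2, 21]  -> 2 point(s)
  x = 20: RHS = 9, y in [3, 20]  -> 2 point(s)
Affine points: 20. Add the point at infinity: total = 21.

#E(F_23) = 21


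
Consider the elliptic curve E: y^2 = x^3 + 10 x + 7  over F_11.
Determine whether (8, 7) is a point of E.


Check whether y^2 = x^3 + 10 x + 7 (mod 11) for (x, y) = (8, 7).
LHS: y^2 = 7^2 mod 11 = 5
RHS: x^3 + 10 x + 7 = 8^3 + 10*8 + 7 mod 11 = 5
LHS = RHS

Yes, on the curve


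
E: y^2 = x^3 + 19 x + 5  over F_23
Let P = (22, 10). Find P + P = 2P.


Doubling: s = (3 x1^2 + a) / (2 y1)
s = (3*22^2 + 19) / (2*10) mod 23 = 8
x3 = s^2 - 2 x1 mod 23 = 8^2 - 2*22 = 20
y3 = s (x1 - x3) - y1 mod 23 = 8 * (22 - 20) - 10 = 6

2P = (20, 6)


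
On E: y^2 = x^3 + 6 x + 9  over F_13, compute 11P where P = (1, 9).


k = 11 = 1011_2 (binary, LSB first: 1101)
Double-and-add from P = (1, 9):
  bit 0 = 1: acc = O + (1, 9) = (1, 9)
  bit 1 = 1: acc = (1, 9) + (8, 7) = (7, 2)
  bit 2 = 0: acc unchanged = (7, 2)
  bit 3 = 1: acc = (7, 2) + (0, 10) = (2, 9)

11P = (2, 9)


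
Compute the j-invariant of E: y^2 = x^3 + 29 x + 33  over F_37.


Delta = -16(4 a^3 + 27 b^2) mod 37 = 30
-1728 * (4 a)^3 = -1728 * (4*29)^3 mod 37 = 6
j = 6 * 30^(-1) mod 37 = 15

j = 15 (mod 37)


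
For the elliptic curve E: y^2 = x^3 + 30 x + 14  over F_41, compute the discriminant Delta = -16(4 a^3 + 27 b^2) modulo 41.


4 a^3 + 27 b^2 = 4*30^3 + 27*14^2 = 108000 + 5292 = 113292
Delta = -16 * (113292) = -1812672
Delta mod 41 = 20

Delta = 20 (mod 41)


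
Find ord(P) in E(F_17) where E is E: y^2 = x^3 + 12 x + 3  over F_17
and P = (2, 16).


Compute successive multiples of P until we hit O:
  1P = (2, 16)
  2P = (4, 8)
  3P = (10, 16)
  4P = (5, 1)
  5P = (1, 13)
  6P = (6, 6)
  7P = (11, 15)
  8P = (8, 13)
  ... (continuing to 21P)
  21P = O

ord(P) = 21


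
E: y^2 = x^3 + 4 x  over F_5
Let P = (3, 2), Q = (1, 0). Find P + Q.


P != Q, so use the chord formula.
s = (y2 - y1) / (x2 - x1) = (3) / (3) mod 5 = 1
x3 = s^2 - x1 - x2 mod 5 = 1^2 - 3 - 1 = 2
y3 = s (x1 - x3) - y1 mod 5 = 1 * (3 - 2) - 2 = 4

P + Q = (2, 4)


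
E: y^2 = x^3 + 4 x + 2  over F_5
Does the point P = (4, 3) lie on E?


Check whether y^2 = x^3 + 4 x + 2 (mod 5) for (x, y) = (4, 3).
LHS: y^2 = 3^2 mod 5 = 4
RHS: x^3 + 4 x + 2 = 4^3 + 4*4 + 2 mod 5 = 2
LHS != RHS

No, not on the curve


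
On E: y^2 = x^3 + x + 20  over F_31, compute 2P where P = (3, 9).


Doubling: s = (3 x1^2 + a) / (2 y1)
s = (3*3^2 + 1) / (2*9) mod 31 = 5
x3 = s^2 - 2 x1 mod 31 = 5^2 - 2*3 = 19
y3 = s (x1 - x3) - y1 mod 31 = 5 * (3 - 19) - 9 = 4

2P = (19, 4)


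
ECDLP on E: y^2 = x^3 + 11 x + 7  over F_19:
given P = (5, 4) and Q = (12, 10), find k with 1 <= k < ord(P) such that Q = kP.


Enumerate multiples of P until we hit Q = (12, 10):
  1P = (5, 4)
  2P = (7, 3)
  3P = (12, 9)
  4P = (6, 17)
  5P = (6, 2)
  6P = (12, 10)
Match found at i = 6.

k = 6


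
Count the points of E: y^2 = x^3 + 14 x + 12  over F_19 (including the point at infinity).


For each x in F_19, count y with y^2 = x^3 + 14 x + 12 mod 19:
  x = 3: RHS = 5, y in [9, 10]  -> 2 point(s)
  x = 5: RHS = 17, y in [6, 13]  -> 2 point(s)
  x = 7: RHS = 16, y in [4, 15]  -> 2 point(s)
  x = 8: RHS = 9, y in [3, 16]  -> 2 point(s)
  x = 13: RHS = 16, y in [4, 15]  -> 2 point(s)
  x = 14: RHS = 7, y in [8, 11]  -> 2 point(s)
  x = 15: RHS = 6, y in [5, 14]  -> 2 point(s)
  x = 16: RHS = 0, y in [0]  -> 1 point(s)
  x = 18: RHS = 16, y in [4, 15]  -> 2 point(s)
Affine points: 17. Add the point at infinity: total = 18.

#E(F_19) = 18


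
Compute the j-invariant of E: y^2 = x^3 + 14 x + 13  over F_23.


Delta = -16(4 a^3 + 27 b^2) mod 23 = 6
-1728 * (4 a)^3 = -1728 * (4*14)^3 mod 23 = 13
j = 13 * 6^(-1) mod 23 = 6

j = 6 (mod 23)


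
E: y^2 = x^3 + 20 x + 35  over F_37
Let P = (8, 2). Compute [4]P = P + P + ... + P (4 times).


k = 4 = 100_2 (binary, LSB first: 001)
Double-and-add from P = (8, 2):
  bit 0 = 0: acc unchanged = O
  bit 1 = 0: acc unchanged = O
  bit 2 = 1: acc = O + (8, 35) = (8, 35)

4P = (8, 35)


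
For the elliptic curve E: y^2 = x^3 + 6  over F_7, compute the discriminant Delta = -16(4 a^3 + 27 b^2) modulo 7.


4 a^3 + 27 b^2 = 4*0^3 + 27*6^2 = 0 + 972 = 972
Delta = -16 * (972) = -15552
Delta mod 7 = 2

Delta = 2 (mod 7)


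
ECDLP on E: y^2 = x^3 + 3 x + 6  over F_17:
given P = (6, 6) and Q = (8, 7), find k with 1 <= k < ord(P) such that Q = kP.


Enumerate multiples of P until we hit Q = (8, 7):
  1P = (6, 6)
  2P = (13, 10)
  3P = (7, 8)
  4P = (8, 7)
Match found at i = 4.

k = 4


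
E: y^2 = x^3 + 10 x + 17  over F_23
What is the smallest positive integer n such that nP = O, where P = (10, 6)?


Compute successive multiples of P until we hit O:
  1P = (10, 6)
  2P = (4, 11)
  3P = (18, 16)
  4P = (21, 9)
  5P = (5, 10)
  6P = (16, 8)
  7P = (15, 0)
  8P = (16, 15)
  ... (continuing to 14P)
  14P = O

ord(P) = 14


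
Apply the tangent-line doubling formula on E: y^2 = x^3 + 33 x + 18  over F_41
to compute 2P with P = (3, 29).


Doubling: s = (3 x1^2 + a) / (2 y1)
s = (3*3^2 + 33) / (2*29) mod 41 = 18
x3 = s^2 - 2 x1 mod 41 = 18^2 - 2*3 = 31
y3 = s (x1 - x3) - y1 mod 41 = 18 * (3 - 31) - 29 = 0

2P = (31, 0)


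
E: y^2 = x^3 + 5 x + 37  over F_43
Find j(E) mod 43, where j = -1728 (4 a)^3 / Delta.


Delta = -16(4 a^3 + 27 b^2) mod 43 = 12
-1728 * (4 a)^3 = -1728 * (4*5)^3 mod 43 = 27
j = 27 * 12^(-1) mod 43 = 13

j = 13 (mod 43)


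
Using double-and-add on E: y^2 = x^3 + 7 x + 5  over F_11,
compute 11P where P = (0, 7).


k = 11 = 1011_2 (binary, LSB first: 1101)
Double-and-add from P = (0, 7):
  bit 0 = 1: acc = O + (0, 7) = (0, 7)
  bit 1 = 1: acc = (0, 7) + (3, 8) = (2, 7)
  bit 2 = 0: acc unchanged = (2, 7)
  bit 3 = 1: acc = (2, 7) + (5, 0) = (7, 1)

11P = (7, 1)


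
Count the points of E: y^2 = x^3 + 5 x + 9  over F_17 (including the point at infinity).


For each x in F_17, count y with y^2 = x^3 + 5 x + 9 mod 17:
  x = 0: RHS = 9, y in [3, 14]  -> 2 point(s)
  x = 1: RHS = 15, y in [7, 10]  -> 2 point(s)
  x = 3: RHS = 0, y in [0]  -> 1 point(s)
  x = 4: RHS = 8, y in [5, 12]  -> 2 point(s)
  x = 6: RHS = 0, y in [0]  -> 1 point(s)
  x = 7: RHS = 13, y in [8, 9]  -> 2 point(s)
  x = 8: RHS = 0, y in [0]  -> 1 point(s)
  x = 9: RHS = 1, y in [1, 16]  -> 2 point(s)
  x = 11: RHS = 1, y in [1, 16]  -> 2 point(s)
  x = 14: RHS = 1, y in [1, 16]  -> 2 point(s)
  x = 15: RHS = 8, y in [5, 12]  -> 2 point(s)
Affine points: 19. Add the point at infinity: total = 20.

#E(F_17) = 20


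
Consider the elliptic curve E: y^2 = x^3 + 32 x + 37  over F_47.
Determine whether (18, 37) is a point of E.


Check whether y^2 = x^3 + 32 x + 37 (mod 47) for (x, y) = (18, 37).
LHS: y^2 = 37^2 mod 47 = 6
RHS: x^3 + 32 x + 37 = 18^3 + 32*18 + 37 mod 47 = 6
LHS = RHS

Yes, on the curve


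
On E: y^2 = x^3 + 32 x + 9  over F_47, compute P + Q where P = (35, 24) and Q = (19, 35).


P != Q, so use the chord formula.
s = (y2 - y1) / (x2 - x1) = (11) / (31) mod 47 = 14
x3 = s^2 - x1 - x2 mod 47 = 14^2 - 35 - 19 = 1
y3 = s (x1 - x3) - y1 mod 47 = 14 * (35 - 1) - 24 = 29

P + Q = (1, 29)


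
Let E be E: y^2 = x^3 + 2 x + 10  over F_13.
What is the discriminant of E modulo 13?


4 a^3 + 27 b^2 = 4*2^3 + 27*10^2 = 32 + 2700 = 2732
Delta = -16 * (2732) = -43712
Delta mod 13 = 7

Delta = 7 (mod 13)


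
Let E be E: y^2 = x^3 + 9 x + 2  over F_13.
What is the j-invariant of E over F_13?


Delta = -16(4 a^3 + 27 b^2) mod 13 = 2
-1728 * (4 a)^3 = -1728 * (4*9)^3 mod 13 = 12
j = 12 * 2^(-1) mod 13 = 6

j = 6 (mod 13)


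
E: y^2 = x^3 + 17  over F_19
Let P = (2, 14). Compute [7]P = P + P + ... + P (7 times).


k = 7 = 111_2 (binary, LSB first: 111)
Double-and-add from P = (2, 14):
  bit 0 = 1: acc = O + (2, 14) = (2, 14)
  bit 1 = 1: acc = (2, 14) + (2, 5) = O
  bit 2 = 1: acc = O + (2, 14) = (2, 14)

7P = (2, 14)


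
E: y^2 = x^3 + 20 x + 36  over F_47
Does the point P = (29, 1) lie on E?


Check whether y^2 = x^3 + 20 x + 36 (mod 47) for (x, y) = (29, 1).
LHS: y^2 = 1^2 mod 47 = 1
RHS: x^3 + 20 x + 36 = 29^3 + 20*29 + 36 mod 47 = 1
LHS = RHS

Yes, on the curve


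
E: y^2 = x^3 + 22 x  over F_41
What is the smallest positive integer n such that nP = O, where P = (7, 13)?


Compute successive multiples of P until we hit O:
  1P = (7, 13)
  2P = (18, 18)
  3P = (24, 24)
  4P = (9, 5)
  5P = (0, 0)
  6P = (9, 36)
  7P = (24, 17)
  8P = (18, 23)
  ... (continuing to 10P)
  10P = O

ord(P) = 10


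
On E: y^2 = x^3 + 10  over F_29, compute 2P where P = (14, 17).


Doubling: s = (3 x1^2 + a) / (2 y1)
s = (3*14^2 + 0) / (2*17) mod 29 = 19
x3 = s^2 - 2 x1 mod 29 = 19^2 - 2*14 = 14
y3 = s (x1 - x3) - y1 mod 29 = 19 * (14 - 14) - 17 = 12

2P = (14, 12)


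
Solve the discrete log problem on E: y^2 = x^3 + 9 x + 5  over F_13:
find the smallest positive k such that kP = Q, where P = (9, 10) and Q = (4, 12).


Enumerate multiples of P until we hit Q = (4, 12):
  1P = (9, 10)
  2P = (4, 1)
  3P = (10, 9)
  4P = (8, 2)
  5P = (8, 11)
  6P = (10, 4)
  7P = (4, 12)
Match found at i = 7.

k = 7


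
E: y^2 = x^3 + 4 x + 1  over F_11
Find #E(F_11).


For each x in F_11, count y with y^2 = x^3 + 4 x + 1 mod 11:
  x = 0: RHS = 1, y in [1, 10]  -> 2 point(s)
  x = 4: RHS = 4, y in [2, 9]  -> 2 point(s)
  x = 5: RHS = 3, y in [5, 6]  -> 2 point(s)
  x = 7: RHS = 9, y in [3, 8]  -> 2 point(s)
Affine points: 8. Add the point at infinity: total = 9.

#E(F_11) = 9


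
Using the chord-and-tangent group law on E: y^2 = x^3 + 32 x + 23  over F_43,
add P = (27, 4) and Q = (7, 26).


P != Q, so use the chord formula.
s = (y2 - y1) / (x2 - x1) = (22) / (23) mod 43 = 29
x3 = s^2 - x1 - x2 mod 43 = 29^2 - 27 - 7 = 33
y3 = s (x1 - x3) - y1 mod 43 = 29 * (27 - 33) - 4 = 37

P + Q = (33, 37)


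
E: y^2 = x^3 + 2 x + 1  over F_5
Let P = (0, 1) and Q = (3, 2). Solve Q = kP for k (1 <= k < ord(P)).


Enumerate multiples of P until we hit Q = (3, 2):
  1P = (0, 1)
  2P = (1, 3)
  3P = (3, 3)
  4P = (3, 2)
Match found at i = 4.

k = 4


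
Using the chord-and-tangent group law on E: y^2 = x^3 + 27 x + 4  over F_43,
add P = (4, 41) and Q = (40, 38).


P != Q, so use the chord formula.
s = (y2 - y1) / (x2 - x1) = (40) / (36) mod 43 = 25
x3 = s^2 - x1 - x2 mod 43 = 25^2 - 4 - 40 = 22
y3 = s (x1 - x3) - y1 mod 43 = 25 * (4 - 22) - 41 = 25

P + Q = (22, 25)


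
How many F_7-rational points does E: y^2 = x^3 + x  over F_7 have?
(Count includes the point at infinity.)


For each x in F_7, count y with y^2 = x^3 + 1 x + 0 mod 7:
  x = 0: RHS = 0, y in [0]  -> 1 point(s)
  x = 1: RHS = 2, y in [3, 4]  -> 2 point(s)
  x = 3: RHS = 2, y in [3, 4]  -> 2 point(s)
  x = 5: RHS = 4, y in [2, 5]  -> 2 point(s)
Affine points: 7. Add the point at infinity: total = 8.

#E(F_7) = 8


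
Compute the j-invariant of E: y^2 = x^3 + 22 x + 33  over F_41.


Delta = -16(4 a^3 + 27 b^2) mod 41 = 16
-1728 * (4 a)^3 = -1728 * (4*22)^3 mod 41 = 16
j = 16 * 16^(-1) mod 41 = 1

j = 1 (mod 41)


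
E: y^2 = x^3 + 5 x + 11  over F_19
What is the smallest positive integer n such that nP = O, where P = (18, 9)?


Compute successive multiples of P until we hit O:
  1P = (18, 9)
  2P = (9, 14)
  3P = (16, 11)
  4P = (5, 16)
  5P = (0, 12)
  6P = (10, 15)
  7P = (7, 16)
  8P = (1, 13)
  ... (continuing to 18P)
  18P = O

ord(P) = 18


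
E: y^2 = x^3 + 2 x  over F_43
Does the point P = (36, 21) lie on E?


Check whether y^2 = x^3 + 2 x + 0 (mod 43) for (x, y) = (36, 21).
LHS: y^2 = 21^2 mod 43 = 11
RHS: x^3 + 2 x + 0 = 36^3 + 2*36 + 0 mod 43 = 30
LHS != RHS

No, not on the curve


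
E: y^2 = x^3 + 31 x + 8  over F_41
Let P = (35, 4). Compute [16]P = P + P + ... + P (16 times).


k = 16 = 10000_2 (binary, LSB first: 00001)
Double-and-add from P = (35, 4):
  bit 0 = 0: acc unchanged = O
  bit 1 = 0: acc unchanged = O
  bit 2 = 0: acc unchanged = O
  bit 3 = 0: acc unchanged = O
  bit 4 = 1: acc = O + (29, 9) = (29, 9)

16P = (29, 9)


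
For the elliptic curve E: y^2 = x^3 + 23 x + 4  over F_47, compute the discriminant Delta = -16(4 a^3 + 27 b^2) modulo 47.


4 a^3 + 27 b^2 = 4*23^3 + 27*4^2 = 48668 + 432 = 49100
Delta = -16 * (49100) = -785600
Delta mod 47 = 5

Delta = 5 (mod 47)


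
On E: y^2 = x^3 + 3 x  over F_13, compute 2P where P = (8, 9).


Doubling: s = (3 x1^2 + a) / (2 y1)
s = (3*8^2 + 3) / (2*9) mod 13 = 0
x3 = s^2 - 2 x1 mod 13 = 0^2 - 2*8 = 10
y3 = s (x1 - x3) - y1 mod 13 = 0 * (8 - 10) - 9 = 4

2P = (10, 4)


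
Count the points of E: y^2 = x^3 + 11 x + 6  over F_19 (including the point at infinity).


For each x in F_19, count y with y^2 = x^3 + 11 x + 6 mod 19:
  x = 0: RHS = 6, y in [5, 14]  -> 2 point(s)
  x = 2: RHS = 17, y in [6, 13]  -> 2 point(s)
  x = 3: RHS = 9, y in [3, 16]  -> 2 point(s)
  x = 4: RHS = 0, y in [0]  -> 1 point(s)
  x = 8: RHS = 17, y in [6, 13]  -> 2 point(s)
  x = 9: RHS = 17, y in [6, 13]  -> 2 point(s)
  x = 12: RHS = 4, y in [2, 17]  -> 2 point(s)
  x = 13: RHS = 9, y in [3, 16]  -> 2 point(s)
  x = 14: RHS = 16, y in [4, 15]  -> 2 point(s)
Affine points: 17. Add the point at infinity: total = 18.

#E(F_19) = 18


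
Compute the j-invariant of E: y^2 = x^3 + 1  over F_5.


Delta = -16(4 a^3 + 27 b^2) mod 5 = 3
-1728 * (4 a)^3 = -1728 * (4*0)^3 mod 5 = 0
j = 0 * 3^(-1) mod 5 = 0

j = 0 (mod 5)


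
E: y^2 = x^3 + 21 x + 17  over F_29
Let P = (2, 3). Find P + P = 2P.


Doubling: s = (3 x1^2 + a) / (2 y1)
s = (3*2^2 + 21) / (2*3) mod 29 = 20
x3 = s^2 - 2 x1 mod 29 = 20^2 - 2*2 = 19
y3 = s (x1 - x3) - y1 mod 29 = 20 * (2 - 19) - 3 = 5

2P = (19, 5)


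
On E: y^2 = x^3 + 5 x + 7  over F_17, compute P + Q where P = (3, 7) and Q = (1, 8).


P != Q, so use the chord formula.
s = (y2 - y1) / (x2 - x1) = (1) / (15) mod 17 = 8
x3 = s^2 - x1 - x2 mod 17 = 8^2 - 3 - 1 = 9
y3 = s (x1 - x3) - y1 mod 17 = 8 * (3 - 9) - 7 = 13

P + Q = (9, 13)


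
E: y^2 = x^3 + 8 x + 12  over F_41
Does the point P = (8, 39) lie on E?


Check whether y^2 = x^3 + 8 x + 12 (mod 41) for (x, y) = (8, 39).
LHS: y^2 = 39^2 mod 41 = 4
RHS: x^3 + 8 x + 12 = 8^3 + 8*8 + 12 mod 41 = 14
LHS != RHS

No, not on the curve


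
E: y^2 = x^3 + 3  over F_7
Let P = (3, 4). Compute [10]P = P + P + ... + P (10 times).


k = 10 = 1010_2 (binary, LSB first: 0101)
Double-and-add from P = (3, 4):
  bit 0 = 0: acc unchanged = O
  bit 1 = 1: acc = O + (2, 2) = (2, 2)
  bit 2 = 0: acc unchanged = (2, 2)
  bit 3 = 1: acc = (2, 2) + (1, 5) = (6, 3)

10P = (6, 3)


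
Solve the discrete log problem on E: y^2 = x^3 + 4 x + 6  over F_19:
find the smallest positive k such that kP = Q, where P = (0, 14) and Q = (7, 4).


Enumerate multiples of P until we hit Q = (7, 4):
  1P = (0, 14)
  2P = (7, 4)
Match found at i = 2.

k = 2


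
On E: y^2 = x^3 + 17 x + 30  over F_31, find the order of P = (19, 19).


Compute successive multiples of P until we hit O:
  1P = (19, 19)
  2P = (21, 21)
  3P = (23, 8)
  4P = (14, 6)
  5P = (6, 21)
  6P = (24, 8)
  7P = (4, 10)
  8P = (22, 4)
  ... (continuing to 28P)
  28P = O

ord(P) = 28


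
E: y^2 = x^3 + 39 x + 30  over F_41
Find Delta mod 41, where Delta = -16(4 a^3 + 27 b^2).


4 a^3 + 27 b^2 = 4*39^3 + 27*30^2 = 237276 + 24300 = 261576
Delta = -16 * (261576) = -4185216
Delta mod 41 = 23

Delta = 23 (mod 41)


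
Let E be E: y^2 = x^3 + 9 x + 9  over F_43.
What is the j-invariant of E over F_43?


Delta = -16(4 a^3 + 27 b^2) mod 43 = 9
-1728 * (4 a)^3 = -1728 * (4*9)^3 mod 43 = 35
j = 35 * 9^(-1) mod 43 = 23

j = 23 (mod 43)


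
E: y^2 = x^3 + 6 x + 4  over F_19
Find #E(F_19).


For each x in F_19, count y with y^2 = x^3 + 6 x + 4 mod 19:
  x = 0: RHS = 4, y in [2, 17]  -> 2 point(s)
  x = 1: RHS = 11, y in [7, 12]  -> 2 point(s)
  x = 2: RHS = 5, y in [9, 10]  -> 2 point(s)
  x = 3: RHS = 11, y in [7, 12]  -> 2 point(s)
  x = 4: RHS = 16, y in [4, 15]  -> 2 point(s)
  x = 5: RHS = 7, y in [8, 11]  -> 2 point(s)
  x = 6: RHS = 9, y in [3, 16]  -> 2 point(s)
  x = 7: RHS = 9, y in [3, 16]  -> 2 point(s)
  x = 10: RHS = 0, y in [0]  -> 1 point(s)
  x = 14: RHS = 1, y in [1, 18]  -> 2 point(s)
  x = 15: RHS = 11, y in [7, 12]  -> 2 point(s)
  x = 16: RHS = 16, y in [4, 15]  -> 2 point(s)
  x = 18: RHS = 16, y in [4, 15]  -> 2 point(s)
Affine points: 25. Add the point at infinity: total = 26.

#E(F_19) = 26


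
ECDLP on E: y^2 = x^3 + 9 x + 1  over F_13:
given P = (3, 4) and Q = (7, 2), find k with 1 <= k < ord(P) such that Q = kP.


Enumerate multiples of P until we hit Q = (7, 2):
  1P = (3, 4)
  2P = (11, 12)
  3P = (0, 12)
  4P = (7, 11)
  5P = (2, 1)
  6P = (4, 6)
  7P = (10, 8)
  8P = (12, 2)
  9P = (8, 0)
  10P = (12, 11)
  11P = (10, 5)
  12P = (4, 7)
  13P = (2, 12)
  14P = (7, 2)
Match found at i = 14.

k = 14


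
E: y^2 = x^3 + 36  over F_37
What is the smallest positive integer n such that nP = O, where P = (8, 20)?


Compute successive multiples of P until we hit O:
  1P = (8, 20)
  2P = (10, 0)
  3P = (8, 17)
  4P = O

ord(P) = 4


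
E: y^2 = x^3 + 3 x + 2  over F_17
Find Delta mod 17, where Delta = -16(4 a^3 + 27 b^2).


4 a^3 + 27 b^2 = 4*3^3 + 27*2^2 = 108 + 108 = 216
Delta = -16 * (216) = -3456
Delta mod 17 = 12

Delta = 12 (mod 17)


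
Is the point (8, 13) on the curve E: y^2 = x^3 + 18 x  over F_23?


Check whether y^2 = x^3 + 18 x + 0 (mod 23) for (x, y) = (8, 13).
LHS: y^2 = 13^2 mod 23 = 8
RHS: x^3 + 18 x + 0 = 8^3 + 18*8 + 0 mod 23 = 12
LHS != RHS

No, not on the curve


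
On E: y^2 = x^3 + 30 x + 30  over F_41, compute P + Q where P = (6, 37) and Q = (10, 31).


P != Q, so use the chord formula.
s = (y2 - y1) / (x2 - x1) = (35) / (4) mod 41 = 19
x3 = s^2 - x1 - x2 mod 41 = 19^2 - 6 - 10 = 17
y3 = s (x1 - x3) - y1 mod 41 = 19 * (6 - 17) - 37 = 0

P + Q = (17, 0)


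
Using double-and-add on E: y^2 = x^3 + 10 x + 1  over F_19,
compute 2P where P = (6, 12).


k = 2 = 10_2 (binary, LSB first: 01)
Double-and-add from P = (6, 12):
  bit 0 = 0: acc unchanged = O
  bit 1 = 1: acc = O + (16, 18) = (16, 18)

2P = (16, 18)


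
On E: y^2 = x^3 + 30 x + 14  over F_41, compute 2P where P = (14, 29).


Doubling: s = (3 x1^2 + a) / (2 y1)
s = (3*14^2 + 30) / (2*29) mod 41 = 5
x3 = s^2 - 2 x1 mod 41 = 5^2 - 2*14 = 38
y3 = s (x1 - x3) - y1 mod 41 = 5 * (14 - 38) - 29 = 15

2P = (38, 15)


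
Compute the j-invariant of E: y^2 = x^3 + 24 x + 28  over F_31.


Delta = -16(4 a^3 + 27 b^2) mod 31 = 22
-1728 * (4 a)^3 = -1728 * (4*24)^3 mod 31 = 30
j = 30 * 22^(-1) mod 31 = 7

j = 7 (mod 31)


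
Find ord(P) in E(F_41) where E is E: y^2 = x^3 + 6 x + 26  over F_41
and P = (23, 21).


Compute successive multiples of P until we hit O:
  1P = (23, 21)
  2P = (31, 27)
  3P = (26, 28)
  4P = (2, 28)
  5P = (7, 1)
  6P = (10, 26)
  7P = (13, 13)
  8P = (4, 27)
  ... (continuing to 43P)
  43P = O

ord(P) = 43


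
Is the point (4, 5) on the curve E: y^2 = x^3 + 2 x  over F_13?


Check whether y^2 = x^3 + 2 x + 0 (mod 13) for (x, y) = (4, 5).
LHS: y^2 = 5^2 mod 13 = 12
RHS: x^3 + 2 x + 0 = 4^3 + 2*4 + 0 mod 13 = 7
LHS != RHS

No, not on the curve


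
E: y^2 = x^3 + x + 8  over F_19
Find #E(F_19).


For each x in F_19, count y with y^2 = x^3 + 1 x + 8 mod 19:
  x = 3: RHS = 0, y in [0]  -> 1 point(s)
  x = 4: RHS = 0, y in [0]  -> 1 point(s)
  x = 5: RHS = 5, y in [9, 10]  -> 2 point(s)
  x = 7: RHS = 16, y in [4, 15]  -> 2 point(s)
  x = 9: RHS = 5, y in [9, 10]  -> 2 point(s)
  x = 10: RHS = 11, y in [7, 12]  -> 2 point(s)
  x = 11: RHS = 1, y in [1, 18]  -> 2 point(s)
  x = 12: RHS = 0, y in [0]  -> 1 point(s)
  x = 14: RHS = 11, y in [7, 12]  -> 2 point(s)
  x = 15: RHS = 16, y in [4, 15]  -> 2 point(s)
  x = 16: RHS = 16, y in [4, 15]  -> 2 point(s)
  x = 17: RHS = 17, y in [6, 13]  -> 2 point(s)
  x = 18: RHS = 6, y in [5, 14]  -> 2 point(s)
Affine points: 23. Add the point at infinity: total = 24.

#E(F_19) = 24


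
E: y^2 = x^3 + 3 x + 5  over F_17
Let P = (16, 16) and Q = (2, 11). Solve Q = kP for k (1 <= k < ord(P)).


Enumerate multiples of P until we hit Q = (2, 11):
  1P = (16, 16)
  2P = (11, 3)
  3P = (9, 9)
  4P = (10, 7)
  5P = (6, 16)
  6P = (12, 1)
  7P = (2, 11)
Match found at i = 7.

k = 7


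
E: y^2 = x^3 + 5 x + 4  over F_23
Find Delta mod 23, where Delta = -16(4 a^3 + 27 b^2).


4 a^3 + 27 b^2 = 4*5^3 + 27*4^2 = 500 + 432 = 932
Delta = -16 * (932) = -14912
Delta mod 23 = 15

Delta = 15 (mod 23)
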